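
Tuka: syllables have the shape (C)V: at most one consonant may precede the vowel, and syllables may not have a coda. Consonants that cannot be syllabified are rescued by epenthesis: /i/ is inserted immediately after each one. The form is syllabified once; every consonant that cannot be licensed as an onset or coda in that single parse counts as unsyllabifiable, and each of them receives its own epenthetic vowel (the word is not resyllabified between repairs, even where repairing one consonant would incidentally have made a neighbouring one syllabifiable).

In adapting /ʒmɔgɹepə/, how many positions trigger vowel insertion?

2

The unsyllabifiable consonants are /ʒ/, /g/; each receives one epenthetic vowel.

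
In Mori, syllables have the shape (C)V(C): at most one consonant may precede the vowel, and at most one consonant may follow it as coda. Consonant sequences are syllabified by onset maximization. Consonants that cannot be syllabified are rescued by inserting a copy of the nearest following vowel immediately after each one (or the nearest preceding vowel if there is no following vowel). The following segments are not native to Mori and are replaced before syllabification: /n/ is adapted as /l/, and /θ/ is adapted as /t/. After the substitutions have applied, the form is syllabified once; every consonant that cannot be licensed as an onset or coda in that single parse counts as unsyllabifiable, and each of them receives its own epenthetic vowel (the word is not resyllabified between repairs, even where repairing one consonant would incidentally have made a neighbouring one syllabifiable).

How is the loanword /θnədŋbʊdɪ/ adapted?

tələdŋʊbʊdɪ

Substitution: /θ/ → /t/, /n/ → /l/, giving /tlədŋbʊdɪ/.
Under (C)V(C), the unsyllabifiable consonants are /t/, /ŋ/ (at most one coda consonant is licensed; onsets are limited to one consonant).
Each unlicensed consonant becomes the onset of a new syllable: /t/ → /tə/, /ŋ/ → /ŋʊ/.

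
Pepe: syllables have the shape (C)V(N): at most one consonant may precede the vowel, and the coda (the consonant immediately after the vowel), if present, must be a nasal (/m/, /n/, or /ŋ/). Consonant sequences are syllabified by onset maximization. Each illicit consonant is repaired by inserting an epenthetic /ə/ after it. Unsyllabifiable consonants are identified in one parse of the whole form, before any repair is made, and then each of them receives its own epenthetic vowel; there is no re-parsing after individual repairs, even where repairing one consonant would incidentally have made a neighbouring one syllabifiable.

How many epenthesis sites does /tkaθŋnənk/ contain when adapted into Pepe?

4

The unsyllabifiable consonants are /t/, /θ/, /ŋ/, /k/; each receives one epenthetic vowel.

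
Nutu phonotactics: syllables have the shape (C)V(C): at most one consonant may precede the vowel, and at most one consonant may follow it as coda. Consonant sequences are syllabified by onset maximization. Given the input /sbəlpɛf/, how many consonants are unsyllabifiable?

1

The consonants /s/ cannot be parsed into a legal (C)V(C) syllable (at most one coda consonant is licensed; onsets are limited to one consonant).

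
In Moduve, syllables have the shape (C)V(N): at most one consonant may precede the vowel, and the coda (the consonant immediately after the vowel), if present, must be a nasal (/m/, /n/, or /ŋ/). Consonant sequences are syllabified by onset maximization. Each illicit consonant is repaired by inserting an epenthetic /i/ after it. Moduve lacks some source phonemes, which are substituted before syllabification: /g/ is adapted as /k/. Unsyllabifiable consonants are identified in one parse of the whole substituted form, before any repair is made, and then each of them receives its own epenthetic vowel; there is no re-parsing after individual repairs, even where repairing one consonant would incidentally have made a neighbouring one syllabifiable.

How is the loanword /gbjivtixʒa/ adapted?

kibijivitixiʒa

Substitution: /g/ → /k/, giving /kbjivtixʒa/.
Under (C)V(N), the unsyllabifiable consonants are /k/, /b/, /v/, /x/ (only a nasal (/m/, /n/, or /ŋ/) is licensed in coda position; onsets are limited to one consonant).
Inserting the epenthetic vowel yields /k/ → /ki/, /b/ → /bi/, /v/ → /vi/, /x/ → /xi/.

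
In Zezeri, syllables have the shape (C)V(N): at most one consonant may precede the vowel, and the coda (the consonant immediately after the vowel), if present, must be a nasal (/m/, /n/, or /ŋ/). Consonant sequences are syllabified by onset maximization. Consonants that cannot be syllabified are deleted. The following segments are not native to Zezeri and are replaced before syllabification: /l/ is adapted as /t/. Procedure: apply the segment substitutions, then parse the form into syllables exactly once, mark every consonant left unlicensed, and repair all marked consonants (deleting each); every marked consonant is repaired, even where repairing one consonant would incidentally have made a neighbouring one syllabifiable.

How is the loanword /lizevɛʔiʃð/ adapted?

Substitution: /l/ → /t/, giving /tizevɛʔiʃð/.
The consonants /ʃ/, /ð/ cannot be parsed into a legal (C)V(N) syllable (only a nasal (/m/, /n/, or /ŋ/) is licensed in coda position; onsets are limited to one consonant).
Deletion applies to /ʃ/, /ð/.

tizevɛʔi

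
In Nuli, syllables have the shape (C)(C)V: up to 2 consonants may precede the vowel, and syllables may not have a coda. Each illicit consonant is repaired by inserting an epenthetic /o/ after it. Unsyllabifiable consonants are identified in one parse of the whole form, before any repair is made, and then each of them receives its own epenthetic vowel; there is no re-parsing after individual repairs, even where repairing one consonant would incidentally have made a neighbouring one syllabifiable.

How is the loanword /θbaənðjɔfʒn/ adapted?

Under (C)(C)V, the unsyllabifiable consonants are /n/, /f/, /ʒ/, /n/ (no codas are permitted; onsets may contain at most 2 consonants).
Inserting the epenthetic vowel yields /n/ → /no/, /f/ → /fo/, /ʒ/ → /ʒo/, /n/ → /no/.

θbaənoðjɔfoʒono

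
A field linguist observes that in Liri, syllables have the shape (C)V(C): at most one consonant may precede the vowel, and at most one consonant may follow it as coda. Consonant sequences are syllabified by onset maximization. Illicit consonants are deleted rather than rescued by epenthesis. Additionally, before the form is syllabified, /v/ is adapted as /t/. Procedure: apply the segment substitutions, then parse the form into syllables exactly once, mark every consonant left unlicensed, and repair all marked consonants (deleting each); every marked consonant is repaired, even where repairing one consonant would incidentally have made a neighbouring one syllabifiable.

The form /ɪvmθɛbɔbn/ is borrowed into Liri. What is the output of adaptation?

ɪtθɛbɔb

Substitution: /v/ → /t/, giving /ɪtmθɛbɔbn/.
Under (C)V(C), the unsyllabifiable consonants are /m/, /n/ (at most one coda consonant is licensed; onsets are limited to one consonant).
Each unlicensed consonant is deleted: /m/, /n/.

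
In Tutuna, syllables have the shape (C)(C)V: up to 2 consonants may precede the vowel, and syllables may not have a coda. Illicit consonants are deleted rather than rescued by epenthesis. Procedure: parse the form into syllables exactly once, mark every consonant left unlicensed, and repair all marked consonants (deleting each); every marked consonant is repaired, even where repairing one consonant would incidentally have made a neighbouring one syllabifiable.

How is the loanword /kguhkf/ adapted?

Syllabifying with onset maximization leaves /h/, /k/, /f/ stranded (no codas are permitted; onsets may contain at most 2 consonants).
Deleting the stranded consonants removes /h/, /k/, /f/.

kgu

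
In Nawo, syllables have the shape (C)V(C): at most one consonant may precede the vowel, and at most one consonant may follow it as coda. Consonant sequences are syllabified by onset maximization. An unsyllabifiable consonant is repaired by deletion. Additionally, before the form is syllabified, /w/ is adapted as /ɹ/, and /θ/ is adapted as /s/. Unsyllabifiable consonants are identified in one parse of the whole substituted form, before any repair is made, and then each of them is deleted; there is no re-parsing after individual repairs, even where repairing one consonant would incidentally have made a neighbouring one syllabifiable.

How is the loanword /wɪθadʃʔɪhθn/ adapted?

Substitution: /w/ → /ɹ/, /θ/ → /s/, giving /ɹɪsadʃʔɪhsn/.
Under (C)V(C), the unsyllabifiable consonants are /ʃ/, /s/, /n/ (at most one coda consonant is licensed; onsets are limited to one consonant).
Deletion applies to /ʃ/, /s/, /n/.

ɹɪsadʔɪh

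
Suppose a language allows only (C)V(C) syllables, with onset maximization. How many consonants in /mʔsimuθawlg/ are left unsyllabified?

4

Under (C)V(C), the unsyllabifiable consonants are /m/, /ʔ/, /l/, /g/ (at most one coda consonant is licensed; onsets are limited to one consonant).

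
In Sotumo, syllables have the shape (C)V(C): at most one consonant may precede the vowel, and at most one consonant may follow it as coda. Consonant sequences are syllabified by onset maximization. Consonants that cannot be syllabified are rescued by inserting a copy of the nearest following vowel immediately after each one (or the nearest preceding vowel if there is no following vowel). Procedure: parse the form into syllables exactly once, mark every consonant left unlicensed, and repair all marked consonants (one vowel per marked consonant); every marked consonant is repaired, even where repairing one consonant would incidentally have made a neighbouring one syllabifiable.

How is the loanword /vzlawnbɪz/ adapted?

vazalawnɪbɪz

Under (C)V(C), the unsyllabifiable consonants are /v/, /z/, /n/ (at most one coda consonant is licensed; onsets are limited to one consonant).
Epenthesis after each stranded consonant: /v/ → /va/, /z/ → /za/, /n/ → /nɪ/.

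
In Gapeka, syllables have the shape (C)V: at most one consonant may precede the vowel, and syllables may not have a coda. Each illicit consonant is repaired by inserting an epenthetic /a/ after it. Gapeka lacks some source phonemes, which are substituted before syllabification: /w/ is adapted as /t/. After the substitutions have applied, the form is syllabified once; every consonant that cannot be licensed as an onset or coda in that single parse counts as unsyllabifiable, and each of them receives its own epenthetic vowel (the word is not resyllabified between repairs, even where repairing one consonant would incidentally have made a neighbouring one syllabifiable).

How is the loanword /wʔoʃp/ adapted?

taʔoʃapa

Substitution: /w/ → /t/, giving /tʔoʃp/.
Under (C)V, the unsyllabifiable consonants are /t/, /ʃ/, /p/ (no codas are permitted; onsets are limited to one consonant).
Epenthesis after each stranded consonant: /t/ → /ta/, /ʃ/ → /ʃa/, /p/ → /pa/.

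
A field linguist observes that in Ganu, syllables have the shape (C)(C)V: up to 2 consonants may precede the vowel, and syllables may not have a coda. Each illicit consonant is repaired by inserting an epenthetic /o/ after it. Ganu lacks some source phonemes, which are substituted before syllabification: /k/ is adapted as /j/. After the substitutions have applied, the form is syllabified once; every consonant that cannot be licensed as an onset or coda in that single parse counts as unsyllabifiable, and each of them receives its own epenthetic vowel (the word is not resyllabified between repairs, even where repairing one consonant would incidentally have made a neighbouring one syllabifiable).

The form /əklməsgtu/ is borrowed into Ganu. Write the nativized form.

Substitution: /k/ → /j/, giving /əjlməsgtu/.
Syllabifying with onset maximization leaves /j/, /s/ stranded (no codas are permitted; onsets may contain at most 2 consonants).
Epenthesis after each stranded consonant: /j/ → /jo/, /s/ → /so/.

əjolməsogtu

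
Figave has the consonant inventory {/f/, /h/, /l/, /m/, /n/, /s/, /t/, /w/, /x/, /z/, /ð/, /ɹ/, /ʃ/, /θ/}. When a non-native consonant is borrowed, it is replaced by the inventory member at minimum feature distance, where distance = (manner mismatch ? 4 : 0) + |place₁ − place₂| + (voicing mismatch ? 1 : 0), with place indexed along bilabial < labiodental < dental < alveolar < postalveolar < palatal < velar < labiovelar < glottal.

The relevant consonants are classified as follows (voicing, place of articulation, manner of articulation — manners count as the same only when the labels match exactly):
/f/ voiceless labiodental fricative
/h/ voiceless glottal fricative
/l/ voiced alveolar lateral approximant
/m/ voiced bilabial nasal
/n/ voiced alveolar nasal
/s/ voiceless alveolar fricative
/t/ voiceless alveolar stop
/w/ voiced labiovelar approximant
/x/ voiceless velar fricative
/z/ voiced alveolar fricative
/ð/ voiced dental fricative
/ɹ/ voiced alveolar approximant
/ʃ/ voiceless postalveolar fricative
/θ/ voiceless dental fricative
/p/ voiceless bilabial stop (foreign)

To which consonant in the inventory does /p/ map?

/t/ is closest: same manner (stop), place distance 3 (bilabial→alveolar), same voicing; total 3. Next closest is /f/ at distance 5.

t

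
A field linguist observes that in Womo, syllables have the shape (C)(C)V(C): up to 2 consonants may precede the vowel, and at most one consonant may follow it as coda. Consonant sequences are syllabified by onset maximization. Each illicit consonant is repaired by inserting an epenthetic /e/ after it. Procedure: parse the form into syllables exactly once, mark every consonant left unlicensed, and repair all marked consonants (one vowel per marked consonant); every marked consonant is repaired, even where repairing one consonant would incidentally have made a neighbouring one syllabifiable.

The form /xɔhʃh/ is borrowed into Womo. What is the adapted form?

Syllabifying with onset maximization leaves /ʃ/, /h/ stranded (at most one coda consonant is licensed; onsets may contain at most 2 consonants).
Epenthesis after each stranded consonant: /ʃ/ → /ʃe/, /h/ → /he/.

xɔhʃehe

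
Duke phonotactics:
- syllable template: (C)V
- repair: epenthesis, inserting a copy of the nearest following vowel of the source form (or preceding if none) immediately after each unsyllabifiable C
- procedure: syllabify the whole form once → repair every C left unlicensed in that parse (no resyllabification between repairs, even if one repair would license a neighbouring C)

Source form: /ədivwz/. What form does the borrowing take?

Syllabifying with onset maximization leaves /v/, /w/, /z/ stranded (no codas are permitted; onsets are limited to one consonant).
Epenthesis after each stranded consonant: /v/ → /vi/, /w/ → /wi/, /z/ → /zi/.

ədiviwizi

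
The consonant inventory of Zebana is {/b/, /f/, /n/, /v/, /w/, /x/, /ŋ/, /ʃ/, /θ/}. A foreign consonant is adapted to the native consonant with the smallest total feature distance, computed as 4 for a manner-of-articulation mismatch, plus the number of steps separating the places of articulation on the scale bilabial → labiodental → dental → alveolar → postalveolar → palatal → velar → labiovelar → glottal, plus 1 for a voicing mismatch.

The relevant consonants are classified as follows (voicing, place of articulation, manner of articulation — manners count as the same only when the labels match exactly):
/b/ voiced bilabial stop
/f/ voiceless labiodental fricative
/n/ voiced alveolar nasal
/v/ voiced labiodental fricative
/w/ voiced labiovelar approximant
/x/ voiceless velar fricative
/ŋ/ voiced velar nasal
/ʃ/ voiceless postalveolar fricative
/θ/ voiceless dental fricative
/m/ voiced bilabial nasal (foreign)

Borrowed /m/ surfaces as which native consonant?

/n/ is closest: same manner (nasal), place distance 3 (bilabial→alveolar), same voicing; total 3. Next closest is /b/ at distance 4.

n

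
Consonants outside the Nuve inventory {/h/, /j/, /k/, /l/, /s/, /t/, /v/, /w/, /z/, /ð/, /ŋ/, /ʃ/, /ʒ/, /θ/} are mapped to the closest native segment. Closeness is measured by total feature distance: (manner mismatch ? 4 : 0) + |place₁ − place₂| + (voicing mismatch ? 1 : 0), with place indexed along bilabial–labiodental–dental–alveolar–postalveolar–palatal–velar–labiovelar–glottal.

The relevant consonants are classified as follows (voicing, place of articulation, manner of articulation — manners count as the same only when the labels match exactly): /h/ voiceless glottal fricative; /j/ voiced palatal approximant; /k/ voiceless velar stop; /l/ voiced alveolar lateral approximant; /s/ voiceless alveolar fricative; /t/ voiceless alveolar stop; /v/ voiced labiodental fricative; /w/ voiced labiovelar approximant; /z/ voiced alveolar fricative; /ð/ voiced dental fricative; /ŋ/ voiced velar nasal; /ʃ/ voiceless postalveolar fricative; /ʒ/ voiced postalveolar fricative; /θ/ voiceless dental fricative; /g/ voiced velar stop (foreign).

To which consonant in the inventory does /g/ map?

/k/ is closest: same manner (stop), place distance 0 (velar→velar), voicing differs (+1); total 1. Next closest is /t/ at distance 4.

k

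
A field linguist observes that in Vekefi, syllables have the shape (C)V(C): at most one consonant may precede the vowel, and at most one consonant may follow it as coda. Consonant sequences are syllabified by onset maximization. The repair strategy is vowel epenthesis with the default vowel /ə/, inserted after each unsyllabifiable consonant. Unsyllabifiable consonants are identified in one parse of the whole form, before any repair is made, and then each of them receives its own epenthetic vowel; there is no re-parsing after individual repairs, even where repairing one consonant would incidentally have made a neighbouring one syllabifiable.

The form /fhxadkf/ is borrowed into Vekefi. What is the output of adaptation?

fəhəxadkəfə

The consonants /f/, /h/, /k/, /f/ cannot be parsed into a legal (C)V(C) syllable (at most one coda consonant is licensed; onsets are limited to one consonant).
Epenthesis after each stranded consonant: /f/ → /fə/, /h/ → /hə/, /k/ → /kə/, /f/ → /fə/.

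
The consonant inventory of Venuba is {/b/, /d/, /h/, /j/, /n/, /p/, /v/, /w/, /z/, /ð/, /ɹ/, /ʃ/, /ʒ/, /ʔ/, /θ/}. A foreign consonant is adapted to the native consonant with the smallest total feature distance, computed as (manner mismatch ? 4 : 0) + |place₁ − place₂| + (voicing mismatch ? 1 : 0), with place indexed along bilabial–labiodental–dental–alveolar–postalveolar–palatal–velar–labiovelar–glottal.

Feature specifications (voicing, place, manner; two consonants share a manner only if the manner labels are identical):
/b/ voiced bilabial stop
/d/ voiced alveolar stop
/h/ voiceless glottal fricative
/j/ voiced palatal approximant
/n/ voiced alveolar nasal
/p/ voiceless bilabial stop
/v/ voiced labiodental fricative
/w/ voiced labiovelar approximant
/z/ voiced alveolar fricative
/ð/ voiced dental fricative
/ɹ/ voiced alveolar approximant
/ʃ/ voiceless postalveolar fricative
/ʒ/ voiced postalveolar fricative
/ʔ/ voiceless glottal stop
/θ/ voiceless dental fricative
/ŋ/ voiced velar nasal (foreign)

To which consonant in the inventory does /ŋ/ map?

n

/n/ is closest: same manner (nasal), place distance 3 (velar→alveolar), same voicing; total 3. Next closest is /j/ at distance 5.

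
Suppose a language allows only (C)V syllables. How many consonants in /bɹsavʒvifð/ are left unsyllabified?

Under (C)V, the unsyllabifiable consonants are /b/, /ɹ/, /v/, /ʒ/, /f/, /ð/ (no codas are permitted; onsets are limited to one consonant).

6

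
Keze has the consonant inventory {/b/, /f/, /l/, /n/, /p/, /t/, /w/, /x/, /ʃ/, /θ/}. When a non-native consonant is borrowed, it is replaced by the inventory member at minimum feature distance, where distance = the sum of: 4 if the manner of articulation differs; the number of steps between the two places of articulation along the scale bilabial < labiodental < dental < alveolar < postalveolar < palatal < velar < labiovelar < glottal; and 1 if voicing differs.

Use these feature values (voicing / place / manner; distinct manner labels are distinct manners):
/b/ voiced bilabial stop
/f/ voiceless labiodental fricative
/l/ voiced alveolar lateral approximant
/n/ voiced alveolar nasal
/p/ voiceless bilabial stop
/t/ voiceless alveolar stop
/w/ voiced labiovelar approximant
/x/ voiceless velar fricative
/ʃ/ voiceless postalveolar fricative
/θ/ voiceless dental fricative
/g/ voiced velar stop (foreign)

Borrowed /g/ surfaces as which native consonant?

/t/ is closest: same manner (stop), place distance 3 (velar→alveolar), voicing differs (+1); total 4. Next closest is /w/ at distance 5.

t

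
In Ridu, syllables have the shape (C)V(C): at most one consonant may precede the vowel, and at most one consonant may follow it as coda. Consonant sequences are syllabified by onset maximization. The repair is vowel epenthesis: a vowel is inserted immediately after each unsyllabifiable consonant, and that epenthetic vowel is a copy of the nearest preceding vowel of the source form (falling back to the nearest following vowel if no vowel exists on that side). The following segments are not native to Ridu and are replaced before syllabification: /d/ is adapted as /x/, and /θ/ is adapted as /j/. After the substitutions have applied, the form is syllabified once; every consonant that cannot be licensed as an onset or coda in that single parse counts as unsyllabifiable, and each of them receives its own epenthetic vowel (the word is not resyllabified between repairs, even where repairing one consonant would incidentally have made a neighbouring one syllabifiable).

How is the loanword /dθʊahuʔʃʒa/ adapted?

Substitution: /d/ → /x/, /θ/ → /j/, giving /xjʊahuʔʃʒa/.
The consonants /x/, /ʃ/ cannot be parsed into a legal (C)V(C) syllable (at most one coda consonant is licensed; onsets are limited to one consonant).
Inserting the epenthetic vowel yields /x/ → /xʊ/, /ʃ/ → /ʃu/.

xʊjʊahuʔʃuʒa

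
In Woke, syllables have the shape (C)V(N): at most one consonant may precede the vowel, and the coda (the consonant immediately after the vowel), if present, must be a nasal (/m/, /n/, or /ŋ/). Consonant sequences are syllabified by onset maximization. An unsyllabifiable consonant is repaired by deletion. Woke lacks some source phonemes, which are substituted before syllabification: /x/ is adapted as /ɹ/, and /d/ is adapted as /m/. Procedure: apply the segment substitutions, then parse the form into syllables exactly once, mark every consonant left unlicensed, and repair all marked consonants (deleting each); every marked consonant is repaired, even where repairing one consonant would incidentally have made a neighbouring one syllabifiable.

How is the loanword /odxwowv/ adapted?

Substitution: /d/ → /m/, /x/ → /ɹ/, giving /omɹwowv/.
The consonants /ɹ/, /w/, /v/ cannot be parsed into a legal (C)V(N) syllable (only a nasal (/m/, /n/, or /ŋ/) is licensed in coda position; onsets are limited to one consonant).
Deletion applies to /ɹ/, /w/, /v/.

omwo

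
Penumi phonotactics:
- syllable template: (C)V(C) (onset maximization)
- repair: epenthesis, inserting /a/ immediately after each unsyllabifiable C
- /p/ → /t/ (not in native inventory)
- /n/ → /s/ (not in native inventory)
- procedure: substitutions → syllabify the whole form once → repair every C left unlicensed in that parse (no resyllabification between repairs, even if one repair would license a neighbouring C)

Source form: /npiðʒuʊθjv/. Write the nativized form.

satiðʒuʊθjava

Substitution: /n/ → /s/, /p/ → /t/, giving /stiðʒuʊθjv/.
Under (C)V(C), the unsyllabifiable consonants are /s/, /j/, /v/ (at most one coda consonant is licensed; onsets are limited to one consonant).
Epenthesis after each stranded consonant: /s/ → /sa/, /j/ → /ja/, /v/ → /va/.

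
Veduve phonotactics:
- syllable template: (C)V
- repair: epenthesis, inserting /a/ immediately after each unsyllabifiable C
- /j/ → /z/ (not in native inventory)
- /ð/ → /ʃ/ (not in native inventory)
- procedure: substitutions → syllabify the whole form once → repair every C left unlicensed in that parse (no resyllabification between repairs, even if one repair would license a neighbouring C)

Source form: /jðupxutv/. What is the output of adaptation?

Substitution: /j/ → /z/, /ð/ → /ʃ/, giving /zʃupxutv/.
Syllabifying with onset maximization leaves /z/, /p/, /t/, /v/ stranded (no codas are permitted; onsets are limited to one consonant).
Inserting the epenthetic vowel yields /z/ → /za/, /p/ → /pa/, /t/ → /ta/, /v/ → /va/.

zaʃupaxutava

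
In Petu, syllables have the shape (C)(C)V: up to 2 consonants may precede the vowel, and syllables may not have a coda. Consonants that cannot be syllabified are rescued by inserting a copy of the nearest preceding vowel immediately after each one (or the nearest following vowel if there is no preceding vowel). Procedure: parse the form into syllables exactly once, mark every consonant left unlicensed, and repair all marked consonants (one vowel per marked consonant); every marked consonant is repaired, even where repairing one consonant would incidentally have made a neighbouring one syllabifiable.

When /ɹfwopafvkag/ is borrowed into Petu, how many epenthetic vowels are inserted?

The unsyllabifiable consonants are /ɹ/, /f/, /g/; each receives one epenthetic vowel.

3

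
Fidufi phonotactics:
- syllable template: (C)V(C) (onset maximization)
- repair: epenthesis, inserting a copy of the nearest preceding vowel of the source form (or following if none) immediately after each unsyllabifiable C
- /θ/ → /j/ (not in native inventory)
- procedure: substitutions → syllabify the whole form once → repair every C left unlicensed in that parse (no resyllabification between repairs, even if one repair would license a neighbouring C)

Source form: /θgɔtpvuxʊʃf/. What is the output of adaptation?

Substitution: /θ/ → /j/, giving /jgɔtpvuxʊʃf/.
Syllabifying with onset maximization leaves /j/, /p/, /f/ stranded (at most one coda consonant is licensed; onsets are limited to one consonant).
Epenthesis after each stranded consonant: /j/ → /jɔ/, /p/ → /pɔ/, /f/ → /fʊ/.

jɔgɔtpɔvuxʊʃfʊ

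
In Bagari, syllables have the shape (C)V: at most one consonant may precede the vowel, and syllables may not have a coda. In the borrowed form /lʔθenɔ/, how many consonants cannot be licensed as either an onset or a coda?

The consonants /l/, /ʔ/ cannot be parsed into a legal (C)V syllable (no codas are permitted; onsets are limited to one consonant).

2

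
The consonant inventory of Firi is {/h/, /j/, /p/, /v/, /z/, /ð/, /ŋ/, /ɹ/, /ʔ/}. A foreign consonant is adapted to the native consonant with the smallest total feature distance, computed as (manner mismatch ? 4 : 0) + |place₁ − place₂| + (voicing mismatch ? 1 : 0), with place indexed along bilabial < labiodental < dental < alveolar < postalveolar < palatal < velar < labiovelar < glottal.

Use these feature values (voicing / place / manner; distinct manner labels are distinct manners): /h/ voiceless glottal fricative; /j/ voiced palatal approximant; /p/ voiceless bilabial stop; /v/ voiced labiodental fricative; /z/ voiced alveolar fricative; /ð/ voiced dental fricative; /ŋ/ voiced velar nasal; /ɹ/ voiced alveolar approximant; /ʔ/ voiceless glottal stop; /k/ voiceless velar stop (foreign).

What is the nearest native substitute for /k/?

ʔ

/ʔ/ is closest: same manner (stop), place distance 2 (velar→glottal), same voicing; total 2. Next closest is /ŋ/ at distance 5.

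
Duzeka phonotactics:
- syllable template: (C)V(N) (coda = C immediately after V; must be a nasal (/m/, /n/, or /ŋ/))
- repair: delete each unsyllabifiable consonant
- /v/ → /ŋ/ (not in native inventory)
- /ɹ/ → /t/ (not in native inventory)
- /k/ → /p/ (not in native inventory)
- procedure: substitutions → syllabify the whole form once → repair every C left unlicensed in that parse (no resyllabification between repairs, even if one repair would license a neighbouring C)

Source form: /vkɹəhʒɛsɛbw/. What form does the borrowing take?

təʒɛsɛ

Substitution: /v/ → /ŋ/, /k/ → /p/, /ɹ/ → /t/, giving /ŋptəhʒɛsɛbw/.
The consonants /ŋ/, /p/, /h/, /b/, /w/ cannot be parsed into a legal (C)V(N) syllable (only a nasal (/m/, /n/, or /ŋ/) is licensed in coda position; onsets are limited to one consonant).
Deletion applies to /ŋ/, /p/, /h/, /b/, /w/.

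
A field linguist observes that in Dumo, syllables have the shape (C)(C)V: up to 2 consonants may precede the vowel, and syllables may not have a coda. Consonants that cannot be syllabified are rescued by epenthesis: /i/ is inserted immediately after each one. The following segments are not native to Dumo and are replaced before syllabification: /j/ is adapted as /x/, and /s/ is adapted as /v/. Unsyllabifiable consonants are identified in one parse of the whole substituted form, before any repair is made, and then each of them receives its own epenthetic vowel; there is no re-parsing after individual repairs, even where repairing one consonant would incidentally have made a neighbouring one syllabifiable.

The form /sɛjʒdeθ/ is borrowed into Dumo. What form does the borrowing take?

Substitution: /s/ → /v/, /j/ → /x/, giving /vɛxʒdeθ/.
Under (C)(C)V, the unsyllabifiable consonants are /x/, /θ/ (no codas are permitted; onsets may contain at most 2 consonants).
Each unlicensed consonant becomes the onset of a new syllable: /x/ → /xi/, /θ/ → /θi/.

vɛxiʒdeθi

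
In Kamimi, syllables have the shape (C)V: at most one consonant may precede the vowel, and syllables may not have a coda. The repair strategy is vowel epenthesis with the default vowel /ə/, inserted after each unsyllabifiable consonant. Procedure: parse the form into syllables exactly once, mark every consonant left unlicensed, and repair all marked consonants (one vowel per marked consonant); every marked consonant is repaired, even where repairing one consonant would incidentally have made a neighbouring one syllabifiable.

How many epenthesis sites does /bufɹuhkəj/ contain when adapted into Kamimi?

The unsyllabifiable consonants are /f/, /h/, /j/; each receives one epenthetic vowel.

3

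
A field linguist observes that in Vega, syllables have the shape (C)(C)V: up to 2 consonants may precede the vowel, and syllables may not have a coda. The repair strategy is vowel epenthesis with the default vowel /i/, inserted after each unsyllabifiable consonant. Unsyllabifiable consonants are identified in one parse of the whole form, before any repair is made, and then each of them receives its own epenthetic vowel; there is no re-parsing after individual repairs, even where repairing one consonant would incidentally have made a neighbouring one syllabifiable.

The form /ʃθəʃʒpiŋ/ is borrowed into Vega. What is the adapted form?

ʃθəʃiʒpiŋi

The consonants /ʃ/, /ŋ/ cannot be parsed into a legal (C)(C)V syllable (no codas are permitted; onsets may contain at most 2 consonants).
Epenthesis after each stranded consonant: /ʃ/ → /ʃi/, /ŋ/ → /ŋi/.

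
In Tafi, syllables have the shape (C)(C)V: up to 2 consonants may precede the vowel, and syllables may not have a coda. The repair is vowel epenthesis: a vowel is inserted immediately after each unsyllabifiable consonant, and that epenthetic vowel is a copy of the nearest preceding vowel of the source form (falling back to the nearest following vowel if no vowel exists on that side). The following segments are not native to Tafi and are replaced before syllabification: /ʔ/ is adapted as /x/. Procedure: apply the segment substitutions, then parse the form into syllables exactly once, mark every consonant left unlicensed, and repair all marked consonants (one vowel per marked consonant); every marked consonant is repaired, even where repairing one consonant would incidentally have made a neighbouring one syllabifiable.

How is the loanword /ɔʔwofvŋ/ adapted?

Substitution: /ʔ/ → /x/, giving /ɔxwofvŋ/.
Under (C)(C)V, the unsyllabifiable consonants are /f/, /v/, /ŋ/ (no codas are permitted; onsets may contain at most 2 consonants).
Each unlicensed consonant becomes the onset of a new syllable: /f/ → /fo/, /v/ → /vo/, /ŋ/ → /ŋo/.

ɔxwofovoŋo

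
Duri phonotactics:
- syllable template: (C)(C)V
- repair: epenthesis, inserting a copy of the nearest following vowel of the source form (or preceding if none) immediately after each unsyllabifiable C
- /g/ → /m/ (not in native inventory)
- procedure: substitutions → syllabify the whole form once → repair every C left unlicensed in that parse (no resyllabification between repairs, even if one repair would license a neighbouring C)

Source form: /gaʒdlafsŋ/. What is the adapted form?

maʒadlafasaŋa

Substitution: /g/ → /m/, giving /maʒdlafsŋ/.
Syllabifying with onset maximization leaves /ʒ/, /f/, /s/, /ŋ/ stranded (no codas are permitted; onsets may contain at most 2 consonants).
Epenthesis after each stranded consonant: /ʒ/ → /ʒa/, /f/ → /fa/, /s/ → /sa/, /ŋ/ → /ŋa/.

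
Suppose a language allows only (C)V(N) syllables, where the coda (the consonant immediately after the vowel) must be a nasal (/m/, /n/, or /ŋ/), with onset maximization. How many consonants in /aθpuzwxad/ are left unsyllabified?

Syllabifying with onset maximization leaves /θ/, /z/, /w/, /d/ stranded (only a nasal (/m/, /n/, or /ŋ/) is licensed in coda position; onsets are limited to one consonant).

4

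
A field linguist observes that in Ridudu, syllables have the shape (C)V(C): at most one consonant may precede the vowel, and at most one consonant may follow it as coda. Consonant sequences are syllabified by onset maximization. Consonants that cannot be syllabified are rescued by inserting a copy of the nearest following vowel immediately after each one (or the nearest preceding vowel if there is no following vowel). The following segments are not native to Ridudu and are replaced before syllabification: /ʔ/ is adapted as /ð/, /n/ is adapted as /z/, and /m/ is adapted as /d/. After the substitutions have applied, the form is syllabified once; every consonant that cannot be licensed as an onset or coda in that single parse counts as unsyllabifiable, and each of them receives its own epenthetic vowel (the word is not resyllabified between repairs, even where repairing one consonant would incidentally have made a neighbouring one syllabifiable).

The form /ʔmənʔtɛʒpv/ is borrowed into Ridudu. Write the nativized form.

ðədəzðɛtɛʒpɛvɛ

Substitution: /ʔ/ → /ð/, /m/ → /d/, /n/ → /z/, giving /ðdəzðtɛʒpv/.
The consonants /ð/, /ð/, /p/, /v/ cannot be parsed into a legal (C)V(C) syllable (at most one coda consonant is licensed; onsets are limited to one consonant).
Epenthesis after each stranded consonant: /ð/ → /ðə/, /ð/ → /ðɛ/, /p/ → /pɛ/, /v/ → /vɛ/.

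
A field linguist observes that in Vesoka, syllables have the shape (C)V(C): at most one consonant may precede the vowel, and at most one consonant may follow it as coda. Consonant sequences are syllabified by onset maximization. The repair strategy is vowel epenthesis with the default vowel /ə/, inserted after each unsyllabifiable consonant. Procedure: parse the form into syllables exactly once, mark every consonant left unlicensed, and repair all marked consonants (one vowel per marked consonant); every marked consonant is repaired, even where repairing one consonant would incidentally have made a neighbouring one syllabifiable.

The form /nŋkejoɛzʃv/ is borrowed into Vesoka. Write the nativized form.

nəŋəkejoɛzʃəvə

Under (C)V(C), the unsyllabifiable consonants are /n/, /ŋ/, /ʃ/, /v/ (at most one coda consonant is licensed; onsets are limited to one consonant).
Each unlicensed consonant becomes the onset of a new syllable: /n/ → /nə/, /ŋ/ → /ŋə/, /ʃ/ → /ʃə/, /v/ → /və/.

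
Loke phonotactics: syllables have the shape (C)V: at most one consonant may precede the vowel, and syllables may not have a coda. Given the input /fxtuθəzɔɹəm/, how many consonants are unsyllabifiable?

Syllabifying with onset maximization leaves /f/, /x/, /m/ stranded (no codas are permitted; onsets are limited to one consonant).

3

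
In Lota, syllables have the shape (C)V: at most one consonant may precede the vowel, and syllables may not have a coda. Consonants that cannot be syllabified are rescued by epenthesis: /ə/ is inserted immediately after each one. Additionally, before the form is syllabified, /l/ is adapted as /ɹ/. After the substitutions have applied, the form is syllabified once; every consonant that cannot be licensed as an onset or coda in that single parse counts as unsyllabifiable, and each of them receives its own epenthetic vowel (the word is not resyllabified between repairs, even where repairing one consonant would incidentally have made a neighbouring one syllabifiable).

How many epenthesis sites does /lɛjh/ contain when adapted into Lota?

After substitution the input is /ɹɛjh/.
The unsyllabifiable consonants are /j/, /h/; each receives one epenthetic vowel.

2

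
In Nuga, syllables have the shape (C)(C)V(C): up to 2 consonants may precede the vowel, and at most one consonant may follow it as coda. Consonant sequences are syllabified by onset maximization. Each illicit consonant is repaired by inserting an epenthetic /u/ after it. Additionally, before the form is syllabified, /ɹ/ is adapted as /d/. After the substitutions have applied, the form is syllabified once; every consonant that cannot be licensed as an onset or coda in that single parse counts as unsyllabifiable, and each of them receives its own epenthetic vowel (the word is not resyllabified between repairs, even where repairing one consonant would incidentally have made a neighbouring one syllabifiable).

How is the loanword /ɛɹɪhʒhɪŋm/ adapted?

ɛdɪhʒhɪŋmu

Substitution: /ɹ/ → /d/, giving /ɛdɪhʒhɪŋm/.
The consonants /m/ cannot be parsed into a legal (C)(C)V(C) syllable (at most one coda consonant is licensed; onsets may contain at most 2 consonants).
Epenthesis after each stranded consonant: /m/ → /mu/.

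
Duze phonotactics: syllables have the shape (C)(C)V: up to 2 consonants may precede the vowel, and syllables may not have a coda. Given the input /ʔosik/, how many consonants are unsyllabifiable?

Syllabifying with onset maximization leaves /k/ stranded (no codas are permitted; onsets may contain at most 2 consonants).

1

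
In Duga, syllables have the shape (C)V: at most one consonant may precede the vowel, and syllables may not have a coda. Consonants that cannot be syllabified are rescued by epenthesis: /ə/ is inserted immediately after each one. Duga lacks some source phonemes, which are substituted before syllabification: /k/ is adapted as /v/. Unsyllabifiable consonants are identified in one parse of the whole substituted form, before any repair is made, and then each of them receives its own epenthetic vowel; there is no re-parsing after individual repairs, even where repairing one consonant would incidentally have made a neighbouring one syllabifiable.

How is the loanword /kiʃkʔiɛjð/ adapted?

Substitution: /k/ → /v/, giving /viʃvʔiɛjð/.
Syllabifying with onset maximization leaves /ʃ/, /v/, /j/, /ð/ stranded (no codas are permitted; onsets are limited to one consonant).
Inserting the epenthetic vowel yields /ʃ/ → /ʃə/, /v/ → /və/, /j/ → /jə/, /ð/ → /ðə/.

viʃəvəʔiɛjəðə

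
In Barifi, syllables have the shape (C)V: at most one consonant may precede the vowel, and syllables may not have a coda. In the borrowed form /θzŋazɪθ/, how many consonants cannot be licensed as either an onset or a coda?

Under (C)V, the unsyllabifiable consonants are /θ/, /z/, /θ/ (no codas are permitted; onsets are limited to one consonant).

3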